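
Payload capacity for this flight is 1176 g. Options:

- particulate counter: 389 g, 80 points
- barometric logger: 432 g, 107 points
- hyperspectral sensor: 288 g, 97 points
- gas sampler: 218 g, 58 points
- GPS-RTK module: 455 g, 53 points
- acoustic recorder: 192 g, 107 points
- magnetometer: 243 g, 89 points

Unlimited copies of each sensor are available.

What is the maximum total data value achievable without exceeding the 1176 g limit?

642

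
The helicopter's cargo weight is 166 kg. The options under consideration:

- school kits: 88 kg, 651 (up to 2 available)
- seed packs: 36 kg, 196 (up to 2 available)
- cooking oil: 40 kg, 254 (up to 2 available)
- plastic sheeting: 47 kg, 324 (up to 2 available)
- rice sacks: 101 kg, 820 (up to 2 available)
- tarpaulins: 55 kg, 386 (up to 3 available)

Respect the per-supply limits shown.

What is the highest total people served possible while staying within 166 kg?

The ratio ordering already packs tightly: rice sacks + tarpaulins, 156 kg, 1206.
Nothing else within 166 kg beats 1206.

1206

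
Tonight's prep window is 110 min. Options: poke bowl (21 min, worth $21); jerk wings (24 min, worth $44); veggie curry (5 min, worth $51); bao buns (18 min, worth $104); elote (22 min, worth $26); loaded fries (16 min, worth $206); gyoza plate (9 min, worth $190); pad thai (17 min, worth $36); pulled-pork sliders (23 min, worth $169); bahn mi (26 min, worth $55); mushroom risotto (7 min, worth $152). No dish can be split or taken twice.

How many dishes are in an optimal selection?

Optimal total is 927.
For example veggie curry + bao buns + loaded fries + gyoza plate + pulled-pork sliders + bahn mi + mushroom risotto achieves it, using 104 min.
Any selection reaching 927 contains exactly 7 dishes.

7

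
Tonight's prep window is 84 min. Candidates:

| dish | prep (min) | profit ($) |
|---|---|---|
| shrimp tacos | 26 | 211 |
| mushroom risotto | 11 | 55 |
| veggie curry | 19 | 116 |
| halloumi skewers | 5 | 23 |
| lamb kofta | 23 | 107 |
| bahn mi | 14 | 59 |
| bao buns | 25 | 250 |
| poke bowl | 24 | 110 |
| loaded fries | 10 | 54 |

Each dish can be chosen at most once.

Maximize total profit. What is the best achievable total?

The ratio heuristic lands on shrimp tacos + veggie curry + bao buns + loaded fries (631) but leaves 4 min idle.
Replace loaded fries with bahn mi: the trade gains 5 net, giving 636 at 84 min.
An exhaustive check of the 512 subsets confirms 636.

636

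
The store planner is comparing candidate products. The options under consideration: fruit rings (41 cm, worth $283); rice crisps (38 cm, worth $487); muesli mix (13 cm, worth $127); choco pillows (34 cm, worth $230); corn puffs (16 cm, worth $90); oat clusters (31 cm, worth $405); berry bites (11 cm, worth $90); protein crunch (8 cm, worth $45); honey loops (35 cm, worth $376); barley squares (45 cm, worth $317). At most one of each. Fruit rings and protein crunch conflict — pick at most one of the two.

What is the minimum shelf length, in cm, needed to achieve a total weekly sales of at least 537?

49

Minimise cm subject to total weekly sales ≥ 537.
rice crisps + berry bites: 577 weekly sales at 49 cm.
Below 49 cm the best achievable stays under 537.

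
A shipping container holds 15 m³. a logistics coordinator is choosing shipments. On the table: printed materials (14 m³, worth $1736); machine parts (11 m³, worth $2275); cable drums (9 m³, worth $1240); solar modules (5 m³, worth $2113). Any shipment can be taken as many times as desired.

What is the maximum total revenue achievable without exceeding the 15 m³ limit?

Ranking by ratio (revenue/m³): solar modules 422.60, machine parts 206.82, cable drums 137.78, printed materials 124.00.
Best packing: 3×solar modules — 15 m³, 6339 total.
No other feasible combination exceeds 6339.

6339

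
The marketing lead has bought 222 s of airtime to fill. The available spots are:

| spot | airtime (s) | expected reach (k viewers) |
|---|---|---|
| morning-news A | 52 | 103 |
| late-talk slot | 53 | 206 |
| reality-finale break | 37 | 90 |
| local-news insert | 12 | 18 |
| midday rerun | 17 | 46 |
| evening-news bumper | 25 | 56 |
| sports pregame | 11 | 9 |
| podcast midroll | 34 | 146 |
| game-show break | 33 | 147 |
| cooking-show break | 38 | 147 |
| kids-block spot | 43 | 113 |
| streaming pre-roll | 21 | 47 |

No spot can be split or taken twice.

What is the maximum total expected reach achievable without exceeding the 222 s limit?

The ratio heuristic lands on late-talk slot + midday rerun + podcast midroll + game-show break + cooking-show break + kids-block spot (805) but leaves 4 s idle.
Dropping midday rerun frees 17 s; slotting in streaming pre-roll (21 s) lifts the total to 806 at 222 s.
Every other selection either busts 222 s or fails to beat 806.

806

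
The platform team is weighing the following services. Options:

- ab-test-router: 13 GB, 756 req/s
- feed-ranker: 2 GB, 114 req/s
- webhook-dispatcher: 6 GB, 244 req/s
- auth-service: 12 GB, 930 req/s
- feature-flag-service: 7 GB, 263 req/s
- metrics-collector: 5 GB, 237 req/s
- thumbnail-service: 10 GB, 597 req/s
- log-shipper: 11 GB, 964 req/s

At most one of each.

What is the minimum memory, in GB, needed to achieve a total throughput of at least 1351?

21

Look for the lowest-memory combination reaching 1351.
thumbnail-service + log-shipper: 1561 throughput at 21 GB.
Any bundle with less than 21 GB falls short of 1351.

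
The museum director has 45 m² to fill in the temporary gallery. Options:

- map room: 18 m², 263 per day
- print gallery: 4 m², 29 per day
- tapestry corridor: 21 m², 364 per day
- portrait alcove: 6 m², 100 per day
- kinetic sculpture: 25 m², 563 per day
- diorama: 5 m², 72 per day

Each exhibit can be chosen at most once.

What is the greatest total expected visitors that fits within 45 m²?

826

Greedy by ratio would take print gallery + portrait alcove + kinetic sculpture + diorama: 40 m² used, total 764.
Replace print gallery and portrait alcove and diorama with map room: the trade gains 62 net, giving 826 at 43 m².
An exhaustive check of the 64 subsets confirms 826.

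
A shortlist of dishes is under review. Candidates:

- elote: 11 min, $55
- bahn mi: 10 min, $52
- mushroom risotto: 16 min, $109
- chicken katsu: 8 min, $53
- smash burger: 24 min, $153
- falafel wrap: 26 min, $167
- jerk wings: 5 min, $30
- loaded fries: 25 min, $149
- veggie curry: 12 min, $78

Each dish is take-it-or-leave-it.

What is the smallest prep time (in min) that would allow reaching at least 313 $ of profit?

Need the lightest bundle worth ≥ 313.
mushroom risotto + chicken katsu + smash burger: 315 profit at 48 min.
No combination under 48 min hits 313.

48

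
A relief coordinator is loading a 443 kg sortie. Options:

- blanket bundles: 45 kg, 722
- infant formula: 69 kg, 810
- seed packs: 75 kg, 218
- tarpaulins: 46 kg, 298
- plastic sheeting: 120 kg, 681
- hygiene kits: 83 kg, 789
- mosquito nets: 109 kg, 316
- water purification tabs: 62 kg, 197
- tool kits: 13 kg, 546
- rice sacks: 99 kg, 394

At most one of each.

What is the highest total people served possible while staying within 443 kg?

By people served per kg: tool kits 42.00, blanket bundles 16.04, infant formula 11.74, hygiene kits 9.51 lead.
The ratio ordering already packs tightly: blanket bundles + infant formula + tarpaulins + plastic sheeting + hygiene kits + water purification tabs + tool kits, 438 kg, 4043.
Nothing else within 443 kg beats 4043.

4043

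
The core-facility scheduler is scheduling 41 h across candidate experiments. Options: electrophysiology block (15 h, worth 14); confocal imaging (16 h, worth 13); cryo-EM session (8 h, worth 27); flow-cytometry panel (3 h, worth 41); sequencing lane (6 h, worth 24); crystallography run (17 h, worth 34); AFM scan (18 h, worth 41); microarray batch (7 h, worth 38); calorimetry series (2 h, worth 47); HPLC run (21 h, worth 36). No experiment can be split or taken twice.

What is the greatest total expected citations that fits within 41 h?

194

Taking the top-ratio experiments first gives electrophysiology block + cryo-EM session + flow-cytometry panel + sequencing lane + microarray batch + calorimetry series for 191 (41 h).
The 21 h tied up in electrophysiology block and sequencing lane is better spent on AFM scan — total rises to 194 (38 h).
Next best is electrophysiology block + cryo-EM session + flow-cytometry panel + sequencing lane + microarray batch + calorimetry series at 191 (41 h) — short by 3.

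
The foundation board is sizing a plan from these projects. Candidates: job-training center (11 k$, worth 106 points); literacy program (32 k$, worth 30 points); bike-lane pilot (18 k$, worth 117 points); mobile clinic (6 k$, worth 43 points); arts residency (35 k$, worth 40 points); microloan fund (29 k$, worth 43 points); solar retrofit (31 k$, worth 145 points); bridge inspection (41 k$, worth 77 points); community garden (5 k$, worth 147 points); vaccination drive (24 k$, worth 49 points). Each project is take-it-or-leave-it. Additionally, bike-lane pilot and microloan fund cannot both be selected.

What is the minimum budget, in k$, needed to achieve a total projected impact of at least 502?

65

Minimise k$ subject to total projected impact ≥ 502.
Taking job-training center + bike-lane pilot + solar retrofit + community garden gives 515 (≥ 502) for 65 k$.
No combination under 65 k$ hits 502.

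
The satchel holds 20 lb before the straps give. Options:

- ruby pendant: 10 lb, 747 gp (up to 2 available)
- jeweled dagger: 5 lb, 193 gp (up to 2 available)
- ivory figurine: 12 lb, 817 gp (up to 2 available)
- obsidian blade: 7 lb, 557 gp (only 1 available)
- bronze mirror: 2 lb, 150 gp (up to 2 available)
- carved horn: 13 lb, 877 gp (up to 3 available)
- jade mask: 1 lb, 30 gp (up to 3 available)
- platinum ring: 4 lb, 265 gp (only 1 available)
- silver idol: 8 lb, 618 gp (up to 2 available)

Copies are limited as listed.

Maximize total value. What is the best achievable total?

Taking the top-ratio items first gives obsidian blade + 2×bronze mirror + jade mask + silver idol for 1505 (20 lb).
Dropping obsidian blade and jade mask frees 8 lb; slotting in silver idol (8 lb) lifts the total to 1536 at 20 lb.

1536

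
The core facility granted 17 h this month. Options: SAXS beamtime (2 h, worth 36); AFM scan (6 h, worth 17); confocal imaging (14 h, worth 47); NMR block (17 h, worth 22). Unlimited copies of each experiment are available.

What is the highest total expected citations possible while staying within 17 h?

288

By expected citations per h: SAXS beamtime 18.00, confocal imaging 3.36, AFM scan 2.83, NMR block 1.29 lead.
Taking 8×SAXS beamtime: 16 h used, 288 in expected citations.
That's the maximum — no swap from here does better than 288.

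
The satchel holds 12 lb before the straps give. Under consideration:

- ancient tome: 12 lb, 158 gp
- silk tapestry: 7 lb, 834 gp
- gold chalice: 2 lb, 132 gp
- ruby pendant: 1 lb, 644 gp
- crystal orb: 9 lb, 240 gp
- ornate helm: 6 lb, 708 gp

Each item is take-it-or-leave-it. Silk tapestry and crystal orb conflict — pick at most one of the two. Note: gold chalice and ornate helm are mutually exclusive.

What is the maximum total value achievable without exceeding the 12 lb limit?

1610

Taking silk tapestry + gold chalice + ruby pendant: 10 lb used, 1610 in value.
Next best is silk tapestry + ruby pendant at 1478 (8 lb) — short by 132.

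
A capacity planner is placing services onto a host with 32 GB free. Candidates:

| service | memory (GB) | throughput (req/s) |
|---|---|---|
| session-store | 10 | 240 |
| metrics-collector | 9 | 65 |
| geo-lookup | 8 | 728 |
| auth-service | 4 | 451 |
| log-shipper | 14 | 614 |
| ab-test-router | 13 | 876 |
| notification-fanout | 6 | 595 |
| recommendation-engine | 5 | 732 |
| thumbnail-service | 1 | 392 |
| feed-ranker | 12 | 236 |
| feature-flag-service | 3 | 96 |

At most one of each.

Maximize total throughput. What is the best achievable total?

3179

By throughput per GB: thumbnail-service 392.00, recommendation-engine 146.40, auth-service 112.75 lead.
Greedy by ratio would take geo-lookup + auth-service + notification-fanout + recommendation-engine + thumbnail-service + feature-flag-service: 27 GB used, total 2994.
Dropping notification-fanout and feature-flag-service frees 9 GB; slotting in ab-test-router (13 GB) lifts the total to 3179 at 31 GB.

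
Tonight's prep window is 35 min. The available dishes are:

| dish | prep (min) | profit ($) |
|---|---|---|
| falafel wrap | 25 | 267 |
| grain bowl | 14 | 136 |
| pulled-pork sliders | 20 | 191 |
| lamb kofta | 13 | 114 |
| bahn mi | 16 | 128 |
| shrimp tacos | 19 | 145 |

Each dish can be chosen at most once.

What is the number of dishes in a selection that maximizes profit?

The maximum profit within 35 min is 327.
For example grain bowl + pulled-pork sliders achieves it, using 34 min.
All optima have 2 dishes.

2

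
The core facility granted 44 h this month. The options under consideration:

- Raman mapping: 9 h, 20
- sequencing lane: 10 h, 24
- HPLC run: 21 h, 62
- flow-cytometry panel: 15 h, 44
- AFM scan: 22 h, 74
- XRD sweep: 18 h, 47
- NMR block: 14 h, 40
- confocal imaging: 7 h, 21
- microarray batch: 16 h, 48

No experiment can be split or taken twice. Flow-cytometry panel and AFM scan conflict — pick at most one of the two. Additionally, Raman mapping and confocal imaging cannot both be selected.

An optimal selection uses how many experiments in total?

2

Optimal total is 136.
One optimal bundle: HPLC run + AFM scan (43 h).
Every optimal selection uses 2 experiments.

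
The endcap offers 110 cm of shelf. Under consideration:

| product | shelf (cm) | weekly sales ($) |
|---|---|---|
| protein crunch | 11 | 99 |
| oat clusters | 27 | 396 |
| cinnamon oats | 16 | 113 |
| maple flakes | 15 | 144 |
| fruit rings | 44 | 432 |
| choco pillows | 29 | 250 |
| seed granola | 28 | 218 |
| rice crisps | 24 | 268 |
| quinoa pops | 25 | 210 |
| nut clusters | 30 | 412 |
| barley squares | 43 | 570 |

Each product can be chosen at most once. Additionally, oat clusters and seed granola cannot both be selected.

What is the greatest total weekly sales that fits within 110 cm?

Best packing: oat clusters + maple flakes + rice crisps + barley squares — 109 cm, 1378 total.
An exhaustive check of the 2048 subsets confirms 1378.

1378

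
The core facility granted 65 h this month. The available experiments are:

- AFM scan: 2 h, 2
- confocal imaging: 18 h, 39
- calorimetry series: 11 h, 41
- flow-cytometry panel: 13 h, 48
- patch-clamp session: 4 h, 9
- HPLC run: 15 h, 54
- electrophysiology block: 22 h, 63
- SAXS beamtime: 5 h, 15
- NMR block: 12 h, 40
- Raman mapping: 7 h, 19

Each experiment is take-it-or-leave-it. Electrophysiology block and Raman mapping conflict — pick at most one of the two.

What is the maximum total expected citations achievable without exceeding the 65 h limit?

219

By expected citations per h: calorimetry series 3.73, flow-cytometry panel 3.69, HPLC run 3.60 lead.
Best packing: AFM scan + calorimetry series + flow-cytometry panel + HPLC run + SAXS beamtime + NMR block + Raman mapping — 65 h, 219 total.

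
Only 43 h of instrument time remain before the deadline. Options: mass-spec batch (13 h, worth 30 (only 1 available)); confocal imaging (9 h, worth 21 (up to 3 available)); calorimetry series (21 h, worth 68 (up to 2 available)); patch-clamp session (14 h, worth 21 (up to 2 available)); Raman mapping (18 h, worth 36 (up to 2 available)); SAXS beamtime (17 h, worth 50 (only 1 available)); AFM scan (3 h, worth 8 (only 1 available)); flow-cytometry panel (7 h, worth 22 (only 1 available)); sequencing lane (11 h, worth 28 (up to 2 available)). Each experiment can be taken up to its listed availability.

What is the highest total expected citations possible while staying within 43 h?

136

By expected citations per h: calorimetry series 3.24, flow-cytometry panel 3.14, SAXS beamtime 2.94, AFM scan 2.67 lead.
Best packing: 2×calorimetry series — 42 h, 136 total.
The spare 1 h is too small for any remaining experiment, and no exchange beats 136.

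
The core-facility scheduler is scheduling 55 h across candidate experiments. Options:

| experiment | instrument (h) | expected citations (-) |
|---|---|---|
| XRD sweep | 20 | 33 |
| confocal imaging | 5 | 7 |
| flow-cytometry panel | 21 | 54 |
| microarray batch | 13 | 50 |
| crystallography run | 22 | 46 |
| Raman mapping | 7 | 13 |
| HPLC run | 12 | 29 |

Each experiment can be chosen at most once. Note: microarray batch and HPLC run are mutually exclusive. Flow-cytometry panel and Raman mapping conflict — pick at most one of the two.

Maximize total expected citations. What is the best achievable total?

137

Ranking by ratio (expected citations/h): microarray batch 3.85, flow-cytometry panel 2.57, HPLC run 2.42.
XRD sweep + flow-cytometry panel + microarray batch uses 54 of the 55 h and totals 137.
Next best is XRD sweep + microarray batch + crystallography run at 129 (55 h) — short by 8.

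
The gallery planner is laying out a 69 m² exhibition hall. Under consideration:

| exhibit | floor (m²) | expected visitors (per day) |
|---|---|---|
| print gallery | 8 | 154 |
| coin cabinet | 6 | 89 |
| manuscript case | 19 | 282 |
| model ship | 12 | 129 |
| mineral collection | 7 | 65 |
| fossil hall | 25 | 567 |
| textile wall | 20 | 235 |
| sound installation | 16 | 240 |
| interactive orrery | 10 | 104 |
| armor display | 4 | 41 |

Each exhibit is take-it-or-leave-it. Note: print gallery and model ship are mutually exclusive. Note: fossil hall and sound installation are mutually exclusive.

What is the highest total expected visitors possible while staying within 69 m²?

1198

By expected visitors per m²: fossil hall 22.68, print gallery 19.25, sound installation 15.00, manuscript case 14.84 lead.
Best packing: print gallery + coin cabinet + manuscript case + mineral collection + fossil hall + armor display — 69 m², 1198 total.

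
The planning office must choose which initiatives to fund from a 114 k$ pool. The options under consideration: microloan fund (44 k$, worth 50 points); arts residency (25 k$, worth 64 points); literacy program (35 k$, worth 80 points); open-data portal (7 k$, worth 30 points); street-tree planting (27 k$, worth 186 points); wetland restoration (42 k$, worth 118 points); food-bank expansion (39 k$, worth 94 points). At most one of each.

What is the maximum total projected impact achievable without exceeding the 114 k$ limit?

Density check — street-tree planting 6.89, open-data portal 4.29, wetland restoration 2.81 are the best per k$.
Greedy by ratio would take arts residency + open-data portal + street-tree planting + wetland restoration: 101 k$ used, total 398.
Dropping arts residency frees 25 k$; slotting in literacy program (35 k$) lifts the total to 414 at 111 k$.
The closest alternative, arts residency + open-data portal + street-tree planting + wetland restoration, reaches only 398.

414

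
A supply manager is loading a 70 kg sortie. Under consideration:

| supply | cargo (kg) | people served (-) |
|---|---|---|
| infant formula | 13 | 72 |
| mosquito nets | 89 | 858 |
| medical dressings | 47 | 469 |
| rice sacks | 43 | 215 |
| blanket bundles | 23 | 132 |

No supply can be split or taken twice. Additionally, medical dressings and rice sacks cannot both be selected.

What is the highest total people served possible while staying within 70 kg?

Medical dressings + blanket bundles uses 70 of the 70 kg and totals 601.
The closest alternative, infant formula + medical dressings, reaches only 541.

601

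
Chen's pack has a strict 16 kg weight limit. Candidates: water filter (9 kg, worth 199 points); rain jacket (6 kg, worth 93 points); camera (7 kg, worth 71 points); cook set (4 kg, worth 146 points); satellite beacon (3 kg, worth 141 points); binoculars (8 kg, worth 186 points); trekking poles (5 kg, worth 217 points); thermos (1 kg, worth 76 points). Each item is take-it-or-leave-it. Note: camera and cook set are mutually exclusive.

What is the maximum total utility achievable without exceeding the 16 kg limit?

The ratio ordering already packs tightly: cook set + satellite beacon + trekking poles + thermos, 13 kg, 580.
The closest alternative, cook set + satellite beacon + binoculars + thermos, reaches only 549.

580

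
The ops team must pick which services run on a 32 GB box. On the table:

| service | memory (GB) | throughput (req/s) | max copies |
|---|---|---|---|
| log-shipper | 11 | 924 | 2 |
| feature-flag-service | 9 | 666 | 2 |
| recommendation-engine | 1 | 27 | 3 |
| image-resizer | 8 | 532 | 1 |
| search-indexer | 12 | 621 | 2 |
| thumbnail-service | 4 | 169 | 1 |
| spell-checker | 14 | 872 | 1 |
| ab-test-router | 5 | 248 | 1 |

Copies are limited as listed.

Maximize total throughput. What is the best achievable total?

The ratio ordering already packs tightly: 2×log-shipper + feature-flag-service + recommendation-engine, 32 GB, 2541.

2541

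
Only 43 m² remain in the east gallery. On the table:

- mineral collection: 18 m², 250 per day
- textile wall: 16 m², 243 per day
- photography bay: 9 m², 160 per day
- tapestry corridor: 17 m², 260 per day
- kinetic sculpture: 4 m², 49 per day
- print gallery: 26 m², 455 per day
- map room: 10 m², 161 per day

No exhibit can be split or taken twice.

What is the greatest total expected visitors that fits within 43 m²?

715

By expected visitors per m²: photography bay 17.78, print gallery 17.50, map room 16.10 lead.
A density-first pass picks photography bay + kinetic sculpture + print gallery — 664 at 39 m².
The 13 m² tied up in photography bay and kinetic sculpture is better spent on tapestry corridor — total rises to 715 (43 m²).
No other feasible combination exceeds 715.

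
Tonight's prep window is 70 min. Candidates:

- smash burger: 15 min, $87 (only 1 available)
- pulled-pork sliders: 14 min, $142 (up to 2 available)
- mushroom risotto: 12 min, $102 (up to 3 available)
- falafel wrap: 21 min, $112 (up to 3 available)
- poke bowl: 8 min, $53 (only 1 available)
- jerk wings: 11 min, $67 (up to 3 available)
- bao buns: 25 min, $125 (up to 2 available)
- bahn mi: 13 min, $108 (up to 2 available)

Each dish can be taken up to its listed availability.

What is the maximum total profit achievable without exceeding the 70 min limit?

602

Filling by ratio: 2×pulled-pork sliders + 3×mushroom risotto for 590, with 6 min left unused.
Dropping 2×mushroom risotto frees 24 min; slotting in 2×bahn mi (26 min) lifts the total to 602 at 66 min.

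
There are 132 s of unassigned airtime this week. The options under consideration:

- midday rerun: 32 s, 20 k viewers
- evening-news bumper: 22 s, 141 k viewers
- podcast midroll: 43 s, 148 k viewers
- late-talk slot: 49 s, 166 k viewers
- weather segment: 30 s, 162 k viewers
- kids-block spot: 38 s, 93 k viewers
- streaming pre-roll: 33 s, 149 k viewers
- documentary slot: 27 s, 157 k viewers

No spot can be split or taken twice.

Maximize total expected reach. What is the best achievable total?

626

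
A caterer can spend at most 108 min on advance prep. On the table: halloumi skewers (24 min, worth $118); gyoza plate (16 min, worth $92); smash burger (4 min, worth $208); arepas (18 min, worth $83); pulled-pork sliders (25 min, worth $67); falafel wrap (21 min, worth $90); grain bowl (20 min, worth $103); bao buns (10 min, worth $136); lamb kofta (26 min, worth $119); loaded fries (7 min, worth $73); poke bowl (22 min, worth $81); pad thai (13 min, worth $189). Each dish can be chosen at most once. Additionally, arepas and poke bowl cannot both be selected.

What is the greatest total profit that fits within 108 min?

Ranking by ratio (profit/min): smash burger 52.00, pad thai 14.54, bao buns 13.60.
The ratio heuristic lands on halloumi skewers + gyoza plate + smash burger + grain bowl + bao buns + loaded fries + pad thai (919) but leaves 14 min idle.
Dropping gyoza plate frees 16 min; slotting in lamb kofta (26 min) lifts the total to 946 at 104 min.
Next best is halloumi skewers + gyoza plate + smash burger + falafel wrap + grain bowl + bao buns + pad thai at 936 (108 min) — short by 10.

946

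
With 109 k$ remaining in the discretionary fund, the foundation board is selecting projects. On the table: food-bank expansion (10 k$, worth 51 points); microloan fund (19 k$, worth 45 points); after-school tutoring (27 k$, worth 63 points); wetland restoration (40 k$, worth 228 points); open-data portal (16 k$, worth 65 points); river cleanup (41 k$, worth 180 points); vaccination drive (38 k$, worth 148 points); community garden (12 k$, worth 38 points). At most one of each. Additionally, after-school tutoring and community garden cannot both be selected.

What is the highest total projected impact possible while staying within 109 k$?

By projected impact per k$: wetland restoration 5.70, food-bank expansion 5.10, river cleanup 4.39, open-data portal 4.06 lead.
Taking food-bank expansion + wetland restoration + open-data portal + river cleanup: 107 k$ used, 524 in projected impact.

524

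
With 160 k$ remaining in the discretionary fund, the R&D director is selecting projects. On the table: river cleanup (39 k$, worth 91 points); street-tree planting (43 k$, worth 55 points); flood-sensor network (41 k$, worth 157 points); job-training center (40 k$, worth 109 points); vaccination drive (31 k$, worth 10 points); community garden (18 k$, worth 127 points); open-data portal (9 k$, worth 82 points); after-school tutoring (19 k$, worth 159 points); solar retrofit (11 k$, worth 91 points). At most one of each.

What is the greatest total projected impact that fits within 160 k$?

Flood-sensor network + job-training center + community garden + open-data portal + after-school tutoring + solar retrofit uses 138 of the 160 k$ and totals 725.
The spare 22 k$ is too small for any remaining project, and no exchange beats 725.

725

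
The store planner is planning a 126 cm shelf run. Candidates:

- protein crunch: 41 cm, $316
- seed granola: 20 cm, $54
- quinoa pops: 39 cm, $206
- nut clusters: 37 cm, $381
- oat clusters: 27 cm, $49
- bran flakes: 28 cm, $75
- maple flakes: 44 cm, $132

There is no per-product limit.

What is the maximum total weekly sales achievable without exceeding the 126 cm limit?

Best packing: 3×nut clusters — 111 cm, 1143 total.

1143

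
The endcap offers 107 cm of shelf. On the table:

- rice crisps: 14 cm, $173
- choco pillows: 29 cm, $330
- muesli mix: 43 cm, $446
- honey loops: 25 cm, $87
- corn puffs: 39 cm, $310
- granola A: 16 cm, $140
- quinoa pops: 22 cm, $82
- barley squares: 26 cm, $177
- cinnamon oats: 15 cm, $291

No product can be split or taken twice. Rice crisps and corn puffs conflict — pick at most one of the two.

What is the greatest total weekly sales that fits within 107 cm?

1240

Rice crisps + choco pillows + muesli mix + cinnamon oats uses 101 of the 107 cm and totals 1240.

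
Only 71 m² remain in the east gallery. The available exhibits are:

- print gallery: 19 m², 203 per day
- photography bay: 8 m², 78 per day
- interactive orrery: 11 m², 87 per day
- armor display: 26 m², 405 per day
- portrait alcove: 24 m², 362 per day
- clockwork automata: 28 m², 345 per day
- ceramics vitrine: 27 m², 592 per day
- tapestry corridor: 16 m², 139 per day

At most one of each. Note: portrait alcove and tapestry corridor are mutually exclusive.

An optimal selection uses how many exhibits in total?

Best achievable expected visitors is 1157.
One optimal bundle: print gallery + portrait alcove + ceramics vitrine (70 m²).
Every optimal selection uses 3 exhibits.

3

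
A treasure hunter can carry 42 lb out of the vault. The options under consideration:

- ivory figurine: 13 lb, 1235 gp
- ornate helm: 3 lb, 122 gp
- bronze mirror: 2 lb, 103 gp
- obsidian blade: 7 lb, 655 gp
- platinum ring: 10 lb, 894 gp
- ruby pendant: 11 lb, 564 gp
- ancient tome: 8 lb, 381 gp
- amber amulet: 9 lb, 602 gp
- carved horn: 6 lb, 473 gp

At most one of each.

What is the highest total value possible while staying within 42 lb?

3508

Filling by ratio: ivory figurine + ornate helm + bronze mirror + obsidian blade + platinum ring + carved horn for 3482, with 1 lb left unused.
Dropping bronze mirror and carved horn frees 8 lb; slotting in amber amulet (9 lb) lifts the total to 3508 at 42 lb.
Next best is ivory figurine + bronze mirror + obsidian blade + platinum ring + amber amulet at 3489 (41 lb) — short by 19.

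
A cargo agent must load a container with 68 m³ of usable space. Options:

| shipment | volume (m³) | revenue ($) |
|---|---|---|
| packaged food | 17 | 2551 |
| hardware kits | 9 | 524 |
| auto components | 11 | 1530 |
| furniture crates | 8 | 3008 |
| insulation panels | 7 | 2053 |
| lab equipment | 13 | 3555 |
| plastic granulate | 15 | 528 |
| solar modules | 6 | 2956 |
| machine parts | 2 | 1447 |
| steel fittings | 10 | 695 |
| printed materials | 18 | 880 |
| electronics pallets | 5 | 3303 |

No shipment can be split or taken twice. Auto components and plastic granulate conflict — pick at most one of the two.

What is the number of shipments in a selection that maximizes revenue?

Best achievable revenue is 19568.
One optimal bundle: packaged food + furniture crates + insulation panels + lab equipment + solar modules + machine parts + steel fittings + electronics pallets (68 m³).
Every optimal selection uses 8 shipments.

8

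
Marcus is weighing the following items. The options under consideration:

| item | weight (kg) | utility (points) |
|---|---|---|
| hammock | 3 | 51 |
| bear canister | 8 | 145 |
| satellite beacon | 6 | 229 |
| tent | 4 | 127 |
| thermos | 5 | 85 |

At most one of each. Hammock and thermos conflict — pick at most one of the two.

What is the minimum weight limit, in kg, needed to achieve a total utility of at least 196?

6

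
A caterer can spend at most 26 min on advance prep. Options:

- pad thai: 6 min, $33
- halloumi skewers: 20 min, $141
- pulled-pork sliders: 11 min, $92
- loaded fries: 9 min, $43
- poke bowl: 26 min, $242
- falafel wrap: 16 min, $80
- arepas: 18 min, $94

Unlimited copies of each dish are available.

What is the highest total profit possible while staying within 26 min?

Poke bowl uses 26 of the 26 min and totals 242.
Nothing else within 26 min beats 242.

242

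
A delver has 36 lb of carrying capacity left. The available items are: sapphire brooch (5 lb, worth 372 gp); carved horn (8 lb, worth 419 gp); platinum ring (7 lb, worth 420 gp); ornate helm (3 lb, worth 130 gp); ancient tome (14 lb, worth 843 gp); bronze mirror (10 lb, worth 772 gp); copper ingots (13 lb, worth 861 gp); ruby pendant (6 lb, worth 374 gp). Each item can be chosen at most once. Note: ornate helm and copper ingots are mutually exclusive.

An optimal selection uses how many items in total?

Best achievable value is 2427.
For example platinum ring + bronze mirror + copper ingots + ruby pendant achieves it, using 36 lb.
Every optimal selection uses 4 items.

4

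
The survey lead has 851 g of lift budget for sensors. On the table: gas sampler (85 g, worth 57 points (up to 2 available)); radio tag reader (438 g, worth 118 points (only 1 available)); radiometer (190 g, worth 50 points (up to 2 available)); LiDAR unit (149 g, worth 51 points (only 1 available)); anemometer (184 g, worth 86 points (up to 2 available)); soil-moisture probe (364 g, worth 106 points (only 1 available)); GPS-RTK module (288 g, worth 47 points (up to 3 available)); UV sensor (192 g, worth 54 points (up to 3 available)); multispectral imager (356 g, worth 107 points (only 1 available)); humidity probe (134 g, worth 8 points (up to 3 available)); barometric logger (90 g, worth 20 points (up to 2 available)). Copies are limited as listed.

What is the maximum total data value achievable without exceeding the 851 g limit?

The ratio heuristic lands on 2×gas sampler + LiDAR unit + 2×anemometer + barometric logger (357) but leaves 74 g idle.
Replace LiDAR unit with UV sensor: the trade gains 3 net, giving 360 at 820 g.
No other feasible combination exceeds 360.

360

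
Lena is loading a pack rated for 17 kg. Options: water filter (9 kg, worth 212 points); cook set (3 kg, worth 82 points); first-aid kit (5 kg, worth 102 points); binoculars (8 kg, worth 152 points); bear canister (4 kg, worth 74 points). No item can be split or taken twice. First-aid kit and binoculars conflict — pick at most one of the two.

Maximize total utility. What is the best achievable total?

396

Ranking by ratio (utility/kg): cook set 27.33, water filter 23.56, first-aid kit 20.40.
Taking water filter + cook set + first-aid kit: 17 kg used, 396 in utility.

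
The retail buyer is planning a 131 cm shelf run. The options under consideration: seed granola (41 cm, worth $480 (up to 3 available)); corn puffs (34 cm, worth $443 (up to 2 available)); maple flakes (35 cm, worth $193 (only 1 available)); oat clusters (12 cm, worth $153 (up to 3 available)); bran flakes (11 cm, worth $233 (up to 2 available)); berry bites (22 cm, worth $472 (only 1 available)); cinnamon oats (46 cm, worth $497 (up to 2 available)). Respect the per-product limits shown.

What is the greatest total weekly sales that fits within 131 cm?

A density-first pass picks 2×corn puffs + oat clusters + 2×bran flakes + berry bites — 1977 at 124 cm.
Dropping corn puffs frees 34 cm; slotting in seed granola (41 cm) lifts the total to 2014 at 131 cm.
No other feasible combination exceeds 2014.

2014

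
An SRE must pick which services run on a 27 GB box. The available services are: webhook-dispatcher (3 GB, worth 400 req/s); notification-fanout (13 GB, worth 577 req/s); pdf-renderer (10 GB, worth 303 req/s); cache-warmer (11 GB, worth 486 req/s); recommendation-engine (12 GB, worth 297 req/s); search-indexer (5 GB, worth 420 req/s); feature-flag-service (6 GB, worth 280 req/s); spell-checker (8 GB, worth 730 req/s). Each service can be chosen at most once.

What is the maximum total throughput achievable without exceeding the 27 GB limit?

Greedy by ratio would take webhook-dispatcher + search-indexer + feature-flag-service + spell-checker: 22 GB used, total 1830.
The 6 GB tied up in feature-flag-service is better spent on cache-warmer — total rises to 2036 (27 GB).

2036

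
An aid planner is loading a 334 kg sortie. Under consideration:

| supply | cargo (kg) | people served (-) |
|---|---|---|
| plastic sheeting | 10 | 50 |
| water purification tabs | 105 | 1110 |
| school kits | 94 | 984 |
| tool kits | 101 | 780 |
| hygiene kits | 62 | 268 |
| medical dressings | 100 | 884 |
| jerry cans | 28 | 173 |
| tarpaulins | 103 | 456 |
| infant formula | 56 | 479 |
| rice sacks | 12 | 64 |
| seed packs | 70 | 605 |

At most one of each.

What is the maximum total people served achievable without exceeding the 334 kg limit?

3178

Ranking by ratio (people served/kg): water purification tabs 10.57, school kits 10.47, medical dressings 8.84, seed packs 8.64.
Filling by ratio: water purification tabs + school kits + medical dressings + jerry cans for 3151, with 7 kg left unused.
Replace medical dressings and jerry cans with infant formula + seed packs: the trade gains 27 net, giving 3178 at 325 kg.
The closest alternative, water purification tabs + school kits + medical dressings + jerry cans, reaches only 3151.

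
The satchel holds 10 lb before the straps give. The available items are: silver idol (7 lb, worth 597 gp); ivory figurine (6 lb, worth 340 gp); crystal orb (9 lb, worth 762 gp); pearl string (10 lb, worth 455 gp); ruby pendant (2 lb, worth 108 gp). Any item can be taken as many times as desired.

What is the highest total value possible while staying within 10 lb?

Greedy by ratio would take silver idol + ruby pendant: 9 lb used, total 705.
Replace silver idol and ruby pendant with crystal orb: the trade gains 57 net, giving 762 at 9 lb.
Every other selection either busts 10 lb or fails to beat 762.

762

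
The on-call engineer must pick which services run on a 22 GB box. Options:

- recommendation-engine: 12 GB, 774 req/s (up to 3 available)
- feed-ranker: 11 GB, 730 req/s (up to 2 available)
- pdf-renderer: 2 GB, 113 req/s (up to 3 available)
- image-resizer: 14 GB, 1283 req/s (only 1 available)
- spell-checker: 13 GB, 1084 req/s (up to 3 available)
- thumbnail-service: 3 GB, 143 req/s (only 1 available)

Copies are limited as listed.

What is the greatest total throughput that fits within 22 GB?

1652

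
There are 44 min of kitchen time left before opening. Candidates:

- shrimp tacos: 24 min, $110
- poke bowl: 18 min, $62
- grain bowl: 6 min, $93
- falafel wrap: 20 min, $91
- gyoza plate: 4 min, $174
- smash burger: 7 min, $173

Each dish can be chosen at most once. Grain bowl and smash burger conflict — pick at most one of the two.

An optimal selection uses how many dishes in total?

3

Best achievable profit is 457.
For example shrimp tacos + gyoza plate + smash burger achieves it, using 35 min.
Any selection reaching 457 contains exactly 3 dishes.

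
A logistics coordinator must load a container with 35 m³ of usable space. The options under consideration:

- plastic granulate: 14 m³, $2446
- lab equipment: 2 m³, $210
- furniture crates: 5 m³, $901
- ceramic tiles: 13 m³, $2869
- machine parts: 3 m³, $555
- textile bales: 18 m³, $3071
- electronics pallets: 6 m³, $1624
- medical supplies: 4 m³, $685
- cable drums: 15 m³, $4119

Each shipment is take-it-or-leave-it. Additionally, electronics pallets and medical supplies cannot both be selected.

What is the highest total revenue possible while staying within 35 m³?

8612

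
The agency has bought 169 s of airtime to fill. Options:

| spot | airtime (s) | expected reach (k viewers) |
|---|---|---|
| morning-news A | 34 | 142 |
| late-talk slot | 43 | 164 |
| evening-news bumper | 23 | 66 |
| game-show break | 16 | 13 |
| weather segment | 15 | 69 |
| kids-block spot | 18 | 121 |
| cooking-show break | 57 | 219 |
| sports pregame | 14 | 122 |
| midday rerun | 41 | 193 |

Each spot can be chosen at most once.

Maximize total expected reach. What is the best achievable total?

The ratio ordering already packs tightly: morning-news A + late-talk slot + weather segment + kids-block spot + sports pregame + midday rerun, 165 s, 811.
Nothing else within 169 s beats 811.

811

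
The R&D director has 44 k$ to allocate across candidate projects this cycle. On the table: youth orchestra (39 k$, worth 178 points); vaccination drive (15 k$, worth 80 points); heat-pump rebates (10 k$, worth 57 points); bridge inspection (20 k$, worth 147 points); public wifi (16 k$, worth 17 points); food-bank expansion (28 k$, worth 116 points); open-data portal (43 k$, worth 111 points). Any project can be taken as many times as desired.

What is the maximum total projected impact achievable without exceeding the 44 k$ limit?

Best packing: 2×bridge inspection — 40 k$, 294 total.

294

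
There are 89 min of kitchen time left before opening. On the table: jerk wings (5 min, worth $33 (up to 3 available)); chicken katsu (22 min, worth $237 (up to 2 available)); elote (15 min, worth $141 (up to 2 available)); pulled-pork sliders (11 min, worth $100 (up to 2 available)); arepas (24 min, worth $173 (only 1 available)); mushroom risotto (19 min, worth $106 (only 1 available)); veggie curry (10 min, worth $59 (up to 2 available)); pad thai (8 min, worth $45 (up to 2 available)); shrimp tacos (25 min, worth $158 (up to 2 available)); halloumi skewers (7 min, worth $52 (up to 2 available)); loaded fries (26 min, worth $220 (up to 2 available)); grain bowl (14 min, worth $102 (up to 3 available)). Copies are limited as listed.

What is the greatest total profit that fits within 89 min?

867

Density check — chicken katsu 10.77, elote 9.40, pulled-pork sliders 9.09, loaded fries 8.46 are the best per min.
A density-first pass picks 2×chicken katsu + 2×elote + pulled-pork sliders — 856 at 85 min.
The 15 min tied up in elote is better spent on pulled-pork sliders + halloumi skewers — total rises to 867 (88 min).
That's the maximum — no swap from here does better than 867.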